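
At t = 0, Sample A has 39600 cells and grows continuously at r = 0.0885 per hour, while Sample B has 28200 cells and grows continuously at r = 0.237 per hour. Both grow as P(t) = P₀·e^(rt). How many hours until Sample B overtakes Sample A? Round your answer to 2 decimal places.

39600·e^(0.0885t) = 28200·e^(0.237t)
39600/28200 = e^((0.237 − 0.0885)t) → ln(1.40426) = 0.1485·t
t = 0.33951 / 0.1485

t ≈ 2.29 hours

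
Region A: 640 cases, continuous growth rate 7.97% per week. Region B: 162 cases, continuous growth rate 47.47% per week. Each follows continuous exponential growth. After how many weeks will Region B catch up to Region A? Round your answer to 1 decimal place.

t ≈ 3.5 weeks

640·e^(0.0797t) = 162·e^(0.4747t)
640/162 = e^((0.4747 − 0.0797)t) → ln(3.95062) = 0.395·t
t = 1.37387 / 0.395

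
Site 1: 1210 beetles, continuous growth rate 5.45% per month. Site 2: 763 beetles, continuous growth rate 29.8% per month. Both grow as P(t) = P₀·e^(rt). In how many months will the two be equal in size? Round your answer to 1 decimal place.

1210·e^(0.0545t) = 763·e^(0.298t)
1210/763 = e^((0.298 − 0.0545)t) → ln(1.58585) = 0.2435·t
t = 0.46112 / 0.2435

t ≈ 1.9 months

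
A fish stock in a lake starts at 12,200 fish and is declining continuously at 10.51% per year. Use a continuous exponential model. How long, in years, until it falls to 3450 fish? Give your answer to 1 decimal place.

t ≈ 12.0 years

3450 = 12200 · e^(-0.1051·t)
t = ln(3450/12200) / -0.1051 = ln(0.28279) / -0.1051 = -1.26306 / -0.1051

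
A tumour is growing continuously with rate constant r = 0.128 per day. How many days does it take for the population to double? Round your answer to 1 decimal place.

doubling time ≈ 5.4 days

doubling time = ln(2) / |r| = 0.69315 / 0.128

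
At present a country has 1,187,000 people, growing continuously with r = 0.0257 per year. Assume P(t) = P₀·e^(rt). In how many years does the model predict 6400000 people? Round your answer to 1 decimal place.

6400000 = 1187000 · e^(0.0257·t)
t = ln(6400000/1187000) / 0.0257 = ln(5.39174) / 0.0257 = 1.68487 / 0.0257

t ≈ 65.6 years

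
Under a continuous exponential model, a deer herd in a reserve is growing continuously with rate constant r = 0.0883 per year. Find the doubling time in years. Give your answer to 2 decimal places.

doubling time = ln(2) / |r| = 0.69315 / 0.0883

doubling time ≈ 7.85 years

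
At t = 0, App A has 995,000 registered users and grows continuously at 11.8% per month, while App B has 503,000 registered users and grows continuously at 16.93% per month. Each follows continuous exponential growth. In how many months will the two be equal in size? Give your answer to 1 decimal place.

995000·e^(0.118t) = 503000·e^(0.1693t)
995000/503000 = e^((0.1693 − 0.118)t) → ln(1.97813) = 0.0513·t
t = 0.68215 / 0.0513

t ≈ 13.3 months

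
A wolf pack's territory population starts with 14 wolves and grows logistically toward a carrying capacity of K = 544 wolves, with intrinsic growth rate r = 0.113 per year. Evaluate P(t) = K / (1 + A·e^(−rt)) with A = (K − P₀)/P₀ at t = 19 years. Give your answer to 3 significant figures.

A = (544 − 14)/14 = 37.85714
P(19) = 544 / (1 + 37.85714·e^(−0.113·19)) = 544 / (1 + 37.85714·0.116834)
= 544 / 5.42301 ≈ 100.31

≈ 100 wolves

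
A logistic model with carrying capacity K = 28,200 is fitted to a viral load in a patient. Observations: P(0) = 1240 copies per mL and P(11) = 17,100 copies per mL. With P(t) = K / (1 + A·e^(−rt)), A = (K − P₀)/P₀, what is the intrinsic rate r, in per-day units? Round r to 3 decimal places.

A = (28200 − 1240)/1240 = 21.74194
17100 = 28200/(1 + 21.74194·e^(−r·11)) → e^(−11r) = (1.64912 − 1)/21.74194 = 0.029856
r = −ln(0.029856)/11 = 3.51138/11

r ≈ 0.319 per day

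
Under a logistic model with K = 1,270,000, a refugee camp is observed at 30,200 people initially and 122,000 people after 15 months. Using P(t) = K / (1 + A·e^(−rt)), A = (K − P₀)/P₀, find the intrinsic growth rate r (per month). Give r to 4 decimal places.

r ≈ 0.0982 per month

A = (1270000 − 30200)/30200 = 41.05298
122000 = 1270000/(1 + 41.05298·e^(−r·15)) → e^(−15r) = (10.40984 − 1)/41.05298 = 0.229212
r = −ln(0.229212)/15 = 1.47311/15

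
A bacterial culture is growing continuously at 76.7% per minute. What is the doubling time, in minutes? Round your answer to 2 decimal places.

doubling time = ln(2) / |r| = 0.69315 / 0.767

doubling time ≈ 0.90 minutes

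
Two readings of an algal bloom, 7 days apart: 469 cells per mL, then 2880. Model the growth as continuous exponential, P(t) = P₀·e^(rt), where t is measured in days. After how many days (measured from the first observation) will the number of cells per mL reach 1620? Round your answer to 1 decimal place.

t ≈ 4.8 days

r = ln(2880/469) / 7 ≈ 0.259278 per day
t = ln(1620/469) / r = 1.23958 / 0.259278 ≈ 4.781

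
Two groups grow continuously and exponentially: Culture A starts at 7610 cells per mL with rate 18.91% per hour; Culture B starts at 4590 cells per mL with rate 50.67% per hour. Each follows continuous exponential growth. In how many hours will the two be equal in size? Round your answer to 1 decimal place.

7610·e^(0.1891t) = 4590·e^(0.5067t)
7610/4590 = e^((0.5067 − 0.1891)t) → ln(1.65795) = 0.3176·t
t = 0.50558 / 0.3176

t ≈ 1.6 hours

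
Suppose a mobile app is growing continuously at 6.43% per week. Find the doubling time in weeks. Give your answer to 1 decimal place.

doubling time = ln(2) / |r| = 0.69315 / 0.0643

doubling time ≈ 10.8 weeks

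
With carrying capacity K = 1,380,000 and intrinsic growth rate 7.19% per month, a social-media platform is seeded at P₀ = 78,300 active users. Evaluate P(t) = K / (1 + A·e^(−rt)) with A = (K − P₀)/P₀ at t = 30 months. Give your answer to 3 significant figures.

≈ 472,000 active users

A = (1380000 − 78300)/78300 = 16.62452
P(30) = 1380000 / (1 + 16.62452·e^(−0.0719·30)) = 1380000 / (1 + 16.62452·0.115672)
= 1380000 / 2.92299 ≈ 472120.08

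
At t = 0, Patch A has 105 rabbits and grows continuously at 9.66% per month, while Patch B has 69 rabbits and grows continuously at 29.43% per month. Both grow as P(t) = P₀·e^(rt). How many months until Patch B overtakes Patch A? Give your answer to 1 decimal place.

t ≈ 2.1 months

105·e^(0.0966t) = 69·e^(0.2943t)
105/69 = e^((0.2943 − 0.0966)t) → ln(1.52174) = 0.1977·t
t = 0.41985 / 0.1977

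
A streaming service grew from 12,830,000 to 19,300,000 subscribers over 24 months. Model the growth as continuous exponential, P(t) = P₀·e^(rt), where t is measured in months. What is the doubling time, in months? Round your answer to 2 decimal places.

r = ln(19300000/12830000) / 24 = ln(1.50429) / 24 ≈ 0.017013 per month
doubling time = ln 2 / |r| = 0.69315 / 0.017013

doubling time ≈ 40.74 months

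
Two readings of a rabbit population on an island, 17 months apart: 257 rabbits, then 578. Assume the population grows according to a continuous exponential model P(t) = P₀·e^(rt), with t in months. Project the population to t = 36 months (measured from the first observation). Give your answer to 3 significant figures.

≈ 1,430 rabbits

r = ln(578/257) / 17 ≈ 0.047676 per month
P(36) = 257 · e^(0.047676·36) = 257 · 5.56417 ≈ 1429.99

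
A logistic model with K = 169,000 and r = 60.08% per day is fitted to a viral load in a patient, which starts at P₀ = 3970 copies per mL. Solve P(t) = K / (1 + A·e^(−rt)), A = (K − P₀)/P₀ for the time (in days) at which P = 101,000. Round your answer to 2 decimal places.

A = (169000 − 3970)/3970 = 41.56927
101000 = 169000/(1 + 41.56927·e^(−0.6008t)) → 1 + 41.56927·e^(−0.6008t) = 1.67327
e^(−0.6008t) = 0.016196 → t = ln(61.74259)/0.6008 = 4.12297/0.6008

t ≈ 6.86 days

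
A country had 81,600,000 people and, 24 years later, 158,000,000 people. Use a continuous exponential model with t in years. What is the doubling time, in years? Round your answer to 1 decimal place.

r = ln(158000000/81600000) / 24 = ln(1.93627) / 24 ≈ 0.027532 per year
doubling time = ln 2 / |r| = 0.69315 / 0.027532

doubling time ≈ 25.2 years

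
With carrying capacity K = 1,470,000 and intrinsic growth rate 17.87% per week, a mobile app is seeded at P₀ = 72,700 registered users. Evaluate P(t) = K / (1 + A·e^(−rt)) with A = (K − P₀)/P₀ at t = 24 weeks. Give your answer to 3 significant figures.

≈ 1,160,000 registered users

A = (1470000 − 72700)/72700 = 19.22008
P(24) = 1470000 / (1 + 19.22008·e^(−0.1787·24)) = 1470000 / (1 + 19.22008·0.013721)
= 1470000 / 1.26373 ≈ 1163226.77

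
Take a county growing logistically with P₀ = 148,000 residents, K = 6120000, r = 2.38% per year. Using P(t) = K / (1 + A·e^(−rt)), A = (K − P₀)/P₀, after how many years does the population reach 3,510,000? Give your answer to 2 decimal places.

A = (6120000 − 148000)/148000 = 40.35135
3510000 = 6120000/(1 + 40.35135·e^(−0.0238t)) → 1 + 40.35135·e^(−0.0238t) = 1.74359
e^(−0.0238t) = 0.018428 → t = ln(54.26561)/0.0238 = 3.99389/0.0238

t ≈ 167.81 years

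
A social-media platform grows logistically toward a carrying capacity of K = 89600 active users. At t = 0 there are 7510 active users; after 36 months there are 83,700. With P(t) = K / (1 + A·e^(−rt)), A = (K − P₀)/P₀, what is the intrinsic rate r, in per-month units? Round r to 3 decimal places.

A = (89600 − 7510)/7510 = 10.93076
83700 = 89600/(1 + 10.93076·e^(−r·36)) → e^(−36r) = (1.07049 − 1)/10.93076 = 0.006449
r = −ln(0.006449)/36 = 5.04387/36

r ≈ 0.140 per month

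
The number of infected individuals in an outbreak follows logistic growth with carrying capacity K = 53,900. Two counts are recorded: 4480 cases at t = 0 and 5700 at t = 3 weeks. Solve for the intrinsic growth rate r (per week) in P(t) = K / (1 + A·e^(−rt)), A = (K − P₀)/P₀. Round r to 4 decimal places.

A = (53900 − 4480)/4480 = 11.03125
5700 = 53900/(1 + 11.03125·e^(−r·3)) → e^(−3r) = (9.45614 − 1)/11.03125 = 0.766562
r = −ln(0.766562)/3 = 0.26584/3

r ≈ 0.0886 per week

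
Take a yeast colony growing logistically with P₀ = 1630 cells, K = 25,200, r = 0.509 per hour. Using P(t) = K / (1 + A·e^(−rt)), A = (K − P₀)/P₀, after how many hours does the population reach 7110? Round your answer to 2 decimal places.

A = (25200 − 1630)/1630 = 14.46012
7110 = 25200/(1 + 14.46012·e^(−0.509t)) → 1 + 14.46012·e^(−0.509t) = 3.5443
e^(−0.509t) = 0.175953 → t = ln(5.68333)/0.509 = 1.73754/0.509

t ≈ 3.41 hours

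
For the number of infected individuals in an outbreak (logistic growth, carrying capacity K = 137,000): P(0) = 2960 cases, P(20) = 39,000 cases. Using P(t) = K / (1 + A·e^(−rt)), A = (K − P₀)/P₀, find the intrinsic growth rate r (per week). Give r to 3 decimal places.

r ≈ 0.145 per week

A = (137000 − 2960)/2960 = 45.28378
39000 = 137000/(1 + 45.28378·e^(−r·20)) → e^(−20r) = (3.51282 − 1)/45.28378 = 0.055491
r = −ln(0.055491)/20 = 2.89154/20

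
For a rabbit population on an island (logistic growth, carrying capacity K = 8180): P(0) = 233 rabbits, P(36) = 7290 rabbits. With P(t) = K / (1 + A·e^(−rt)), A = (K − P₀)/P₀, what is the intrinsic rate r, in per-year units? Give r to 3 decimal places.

A = (8180 − 233)/233 = 34.1073
7290 = 8180/(1 + 34.1073·e^(−r·36)) → e^(−36r) = (1.12209 − 1)/34.1073 = 0.003579
r = −ln(0.003579)/36 = 5.63255/36

r ≈ 0.156 per year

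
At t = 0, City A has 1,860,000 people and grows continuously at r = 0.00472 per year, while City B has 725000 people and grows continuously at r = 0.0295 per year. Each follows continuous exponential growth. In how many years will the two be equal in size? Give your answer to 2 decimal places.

1860000·e^(0.00472t) = 725000·e^(0.0295t)
1860000/725000 = e^((0.0295 − 0.00472)t) → ln(2.56552) = 0.02478·t
t = 0.94216 / 0.02478

t ≈ 38.02 years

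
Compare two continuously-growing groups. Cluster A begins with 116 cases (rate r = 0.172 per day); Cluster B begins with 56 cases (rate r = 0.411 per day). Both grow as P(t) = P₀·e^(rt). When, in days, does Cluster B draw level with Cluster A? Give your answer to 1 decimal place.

116·e^(0.172t) = 56·e^(0.411t)
116/56 = e^((0.411 − 0.172)t) → ln(2.07143) = 0.239·t
t = 0.72824 / 0.239

t ≈ 3.0 days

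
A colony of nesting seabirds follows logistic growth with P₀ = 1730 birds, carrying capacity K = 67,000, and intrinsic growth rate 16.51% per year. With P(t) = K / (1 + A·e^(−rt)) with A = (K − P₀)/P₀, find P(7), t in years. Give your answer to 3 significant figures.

A = (67000 − 1730)/1730 = 37.72832
P(7) = 67000 / (1 + 37.72832·e^(−0.1651·7)) = 67000 / (1 + 37.72832·0.314837)
= 67000 / 12.87828 ≈ 5202.56

≈ 5,200 birds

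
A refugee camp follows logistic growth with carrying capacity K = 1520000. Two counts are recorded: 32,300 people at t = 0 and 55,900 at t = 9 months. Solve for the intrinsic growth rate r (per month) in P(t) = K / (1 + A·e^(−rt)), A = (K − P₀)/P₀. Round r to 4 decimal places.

r ≈ 0.0627 per month

A = (1520000 − 32300)/32300 = 46.05882
55900 = 1520000/(1 + 46.05882·e^(−r·9)) → e^(−9r) = (27.19141 − 1)/46.05882 = 0.568651
r = −ln(0.568651)/9 = 0.56449/9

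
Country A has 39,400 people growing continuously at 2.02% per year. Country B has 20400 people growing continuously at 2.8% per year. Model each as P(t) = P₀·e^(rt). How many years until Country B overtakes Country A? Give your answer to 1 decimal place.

t ≈ 84.4 years

39400·e^(0.0202t) = 20400·e^(0.028t)
39400/20400 = e^((0.028 − 0.0202)t) → ln(1.93137) = 0.0078·t
t = 0.65823 / 0.0078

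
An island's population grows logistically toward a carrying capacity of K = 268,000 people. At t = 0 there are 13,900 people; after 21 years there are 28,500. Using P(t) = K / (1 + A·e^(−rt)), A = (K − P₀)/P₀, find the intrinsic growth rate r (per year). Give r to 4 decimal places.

A = (268000 − 13900)/13900 = 18.28058
28500 = 268000/(1 + 18.28058·e^(−r·21)) → e^(−21r) = (9.40351 − 1)/18.28058 = 0.459696
r = −ln(0.459696)/21 = 0.77719/21

r ≈ 0.0370 per year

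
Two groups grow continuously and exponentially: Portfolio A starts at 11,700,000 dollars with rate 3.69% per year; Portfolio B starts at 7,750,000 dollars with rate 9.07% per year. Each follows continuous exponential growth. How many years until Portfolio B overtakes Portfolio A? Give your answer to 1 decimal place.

t ≈ 7.7 years

11700000·e^(0.0369t) = 7750000·e^(0.0907t)
11700000/7750000 = e^((0.0907 − 0.0369)t) → ln(1.50968) = 0.0538·t
t = 0.4119 / 0.0538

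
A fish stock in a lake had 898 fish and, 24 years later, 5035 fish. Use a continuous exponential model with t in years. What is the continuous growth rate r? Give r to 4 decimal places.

r ≈ 0.0718 per year

5035 = 898 · e^(r·24)
e^(24r) = 5035/898 = 5.6069
r = ln(5.6069) / 24 = 1.724 / 24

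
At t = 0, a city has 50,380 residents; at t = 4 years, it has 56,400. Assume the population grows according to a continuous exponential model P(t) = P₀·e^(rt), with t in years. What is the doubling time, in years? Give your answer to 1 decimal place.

doubling time ≈ 24.6 years

r = ln(56400/50380) / 4 = ln(1.11949) / 4 ≈ 0.028219 per year
doubling time = ln 2 / |r| = 0.69315 / 0.028219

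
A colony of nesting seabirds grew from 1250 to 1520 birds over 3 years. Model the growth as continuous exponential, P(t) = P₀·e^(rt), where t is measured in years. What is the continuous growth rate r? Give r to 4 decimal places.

1520 = 1250 · e^(r·3)
e^(3r) = 1520/1250 = 1.216
r = ln(1.216) / 3 = 0.19557 / 3

r ≈ 0.0652 per year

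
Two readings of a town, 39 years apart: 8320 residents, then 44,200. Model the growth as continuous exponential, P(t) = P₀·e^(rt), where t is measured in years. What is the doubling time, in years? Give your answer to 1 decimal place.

doubling time ≈ 16.2 years

r = ln(44200/8320) / 39 = ln(5.3125) / 39 ≈ 0.042822 per year
doubling time = ln 2 / |r| = 0.69315 / 0.042822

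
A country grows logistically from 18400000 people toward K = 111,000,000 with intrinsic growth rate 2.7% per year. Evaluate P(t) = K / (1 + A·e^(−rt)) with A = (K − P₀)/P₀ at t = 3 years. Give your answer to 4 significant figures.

A = (111000000 − 18400000)/18400000 = 5.03261
P(3) = 111000000 / (1 + 5.03261·e^(−0.027·3)) = 111000000 / (1 + 5.03261·0.922194)
= 111000000 / 5.64104 ≈ 19677222.67

≈ 19,680,000 people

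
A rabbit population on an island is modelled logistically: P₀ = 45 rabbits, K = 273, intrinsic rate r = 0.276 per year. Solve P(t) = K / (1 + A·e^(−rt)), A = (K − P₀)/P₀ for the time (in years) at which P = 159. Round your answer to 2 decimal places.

t ≈ 7.08 years

A = (273 − 45)/45 = 5.06667
159 = 273/(1 + 5.06667·e^(−0.276t)) → 1 + 5.06667·e^(−0.276t) = 1.71698
e^(−0.276t) = 0.141509 → t = ln(7.06667)/0.276 = 1.95539/0.276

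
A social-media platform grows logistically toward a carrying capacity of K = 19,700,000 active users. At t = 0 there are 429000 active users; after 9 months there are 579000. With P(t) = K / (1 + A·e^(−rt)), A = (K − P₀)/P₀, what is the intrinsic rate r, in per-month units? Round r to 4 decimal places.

r ≈ 0.0342 per month

A = (19700000 − 429000)/429000 = 44.92075
579000 = 19700000/(1 + 44.92075·e^(−r·9)) → e^(−9r) = (34.02418 − 1)/44.92075 = 0.735165
r = −ln(0.735165)/9 = 0.30766/9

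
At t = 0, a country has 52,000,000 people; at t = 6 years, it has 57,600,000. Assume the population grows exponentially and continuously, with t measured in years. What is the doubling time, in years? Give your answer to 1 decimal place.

r = ln(57600000/52000000) / 6 = ln(1.10769) / 6 ≈ 0.017046 per year
doubling time = ln 2 / |r| = 0.69315 / 0.017046

doubling time ≈ 40.7 years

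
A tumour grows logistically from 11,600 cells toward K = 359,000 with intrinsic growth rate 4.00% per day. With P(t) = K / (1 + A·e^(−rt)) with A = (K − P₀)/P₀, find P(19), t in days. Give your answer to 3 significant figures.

≈ 23,900 cells

A = (359000 − 11600)/11600 = 29.94828
P(19) = 359000 / (1 + 29.94828·e^(−0.04·19)) = 359000 / (1 + 29.94828·0.467666)
= 359000 / 15.0058 ≈ 23924.08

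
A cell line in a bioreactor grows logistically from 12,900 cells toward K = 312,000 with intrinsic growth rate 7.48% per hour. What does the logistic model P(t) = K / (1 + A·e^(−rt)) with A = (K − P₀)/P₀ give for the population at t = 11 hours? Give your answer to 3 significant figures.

A = (312000 − 12900)/12900 = 23.18605
P(11) = 312000 / (1 + 23.18605·e^(−0.0748·11)) = 312000 / (1 + 23.18605·0.4392)
= 312000 / 11.18332 ≈ 27898.7

≈ 27,900 cells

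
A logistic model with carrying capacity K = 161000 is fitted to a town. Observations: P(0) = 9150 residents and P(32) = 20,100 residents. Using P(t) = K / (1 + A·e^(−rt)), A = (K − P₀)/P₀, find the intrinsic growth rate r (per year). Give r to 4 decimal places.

r ≈ 0.0269 per year

A = (161000 − 9150)/9150 = 16.59563
20100 = 161000/(1 + 16.59563·e^(−r·32)) → e^(−32r) = (8.00995 − 1)/16.59563 = 0.422397
r = −ln(0.422397)/32 = 0.86181/32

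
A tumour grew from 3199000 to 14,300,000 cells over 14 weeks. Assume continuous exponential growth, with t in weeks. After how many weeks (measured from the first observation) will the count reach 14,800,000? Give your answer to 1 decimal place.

r = ln(14300000/3199000) / 14 ≈ 0.106959 per week
t = ln(14800000/3199000) / r = 1.53179 / 0.106959 ≈ 14.321

t ≈ 14.3 weeks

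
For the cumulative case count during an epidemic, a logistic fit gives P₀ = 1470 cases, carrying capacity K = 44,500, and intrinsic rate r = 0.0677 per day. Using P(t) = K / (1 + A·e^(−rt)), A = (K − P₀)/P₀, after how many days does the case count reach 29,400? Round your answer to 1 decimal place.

A = (44500 − 1470)/1470 = 29.27211
29400 = 44500/(1 + 29.27211·e^(−0.0677t)) → 1 + 29.27211·e^(−0.0677t) = 1.51361
e^(−0.0677t) = 0.017546 → t = ln(56.99338)/0.0677 = 4.04294/0.0677

t ≈ 59.7 days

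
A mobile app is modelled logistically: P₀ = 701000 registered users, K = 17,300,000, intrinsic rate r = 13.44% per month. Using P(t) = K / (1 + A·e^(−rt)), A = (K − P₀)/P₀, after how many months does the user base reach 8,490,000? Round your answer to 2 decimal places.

t ≈ 23.27 months

A = (17300000 − 701000)/701000 = 23.67903
8490000 = 17300000/(1 + 23.67903·e^(−0.1344t)) → 1 + 23.67903·e^(−0.1344t) = 2.03769
e^(−0.1344t) = 0.043823 → t = ln(22.81895)/0.1344 = 3.12759/0.1344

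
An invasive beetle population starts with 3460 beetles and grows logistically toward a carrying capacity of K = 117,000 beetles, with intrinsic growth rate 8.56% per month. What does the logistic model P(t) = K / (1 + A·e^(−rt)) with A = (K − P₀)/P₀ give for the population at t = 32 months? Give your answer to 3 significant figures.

≈ 37,500 beetles

A = (117000 − 3460)/3460 = 32.81503
P(32) = 117000 / (1 + 32.81503·e^(−0.0856·32)) = 117000 / (1 + 32.81503·0.064622)
= 117000 / 3.12057 ≈ 37493.11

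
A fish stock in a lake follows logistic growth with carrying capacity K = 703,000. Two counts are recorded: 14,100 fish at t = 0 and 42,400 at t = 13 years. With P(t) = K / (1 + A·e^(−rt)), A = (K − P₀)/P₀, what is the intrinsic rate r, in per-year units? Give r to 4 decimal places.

A = (703000 − 14100)/14100 = 48.85816
42400 = 703000/(1 + 48.85816·e^(−r·13)) → e^(−13r) = (16.58019 − 1)/48.85816 = 0.318886
r = −ln(0.318886)/13 = 1.14292/13

r ≈ 0.0879 per year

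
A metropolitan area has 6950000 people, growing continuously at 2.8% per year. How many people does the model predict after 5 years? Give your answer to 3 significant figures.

P(5) = 6950000 · e^(0.028·5) = 6950000 · e^(0.14)
= 6950000 · 1.15027 ≈ 7994402.9

≈ 7,990,000 people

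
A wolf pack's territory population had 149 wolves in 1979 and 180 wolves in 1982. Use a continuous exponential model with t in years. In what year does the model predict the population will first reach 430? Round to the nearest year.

r = ln(180/149) / 3 = 0.18901/3 ≈ 0.063004 per year
t = ln(430/149) / r = 1.05984/0.063004 ≈ 16.82 years after 1979

year 1996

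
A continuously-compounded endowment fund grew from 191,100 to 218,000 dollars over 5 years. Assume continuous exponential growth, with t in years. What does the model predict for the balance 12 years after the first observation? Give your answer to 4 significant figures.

r = ln(218000/191100) / 5 ≈ 0.02634 per year
P(12) = 191100 · e^(0.02634·12) = 191100 · 1.37173 ≈ 262138.39

≈ 262,100 dollars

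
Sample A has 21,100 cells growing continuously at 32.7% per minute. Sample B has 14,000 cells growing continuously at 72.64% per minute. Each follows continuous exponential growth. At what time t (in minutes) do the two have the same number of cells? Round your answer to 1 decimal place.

t ≈ 1.0 minutes

21100·e^(0.327t) = 14000·e^(0.7264t)
21100/14000 = e^((0.7264 − 0.327)t) → ln(1.50714) = 0.3994·t
t = 0.41022 / 0.3994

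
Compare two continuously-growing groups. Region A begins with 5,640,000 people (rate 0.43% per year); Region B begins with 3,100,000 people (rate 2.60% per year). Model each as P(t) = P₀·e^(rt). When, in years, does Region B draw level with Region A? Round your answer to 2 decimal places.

t ≈ 27.58 years

5640000·e^(0.0043t) = 3100000·e^(0.026t)
5640000/3100000 = e^((0.026 − 0.0043)t) → ln(1.81935) = 0.0217·t
t = 0.59848 / 0.0217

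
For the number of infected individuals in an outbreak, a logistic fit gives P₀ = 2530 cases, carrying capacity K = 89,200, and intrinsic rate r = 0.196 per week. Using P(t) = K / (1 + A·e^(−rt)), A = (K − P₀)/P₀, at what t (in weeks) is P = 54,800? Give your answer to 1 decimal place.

A = (89200 − 2530)/2530 = 34.25692
54800 = 89200/(1 + 34.25692·e^(−0.196t)) → 1 + 34.25692·e^(−0.196t) = 1.62774
e^(−0.196t) = 0.018324 → t = ln(54.57207)/0.196 = 3.99952/0.196

t ≈ 20.4 weeks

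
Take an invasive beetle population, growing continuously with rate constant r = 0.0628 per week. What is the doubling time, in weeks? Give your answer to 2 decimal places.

doubling time ≈ 11.04 weeks

doubling time = ln(2) / |r| = 0.69315 / 0.0628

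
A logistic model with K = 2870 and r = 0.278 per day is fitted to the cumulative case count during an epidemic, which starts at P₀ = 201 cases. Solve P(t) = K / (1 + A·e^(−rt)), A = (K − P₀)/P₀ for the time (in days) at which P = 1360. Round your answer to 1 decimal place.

t ≈ 8.9 days

A = (2870 − 201)/201 = 13.27861
1360 = 2870/(1 + 13.27861·e^(−0.278t)) → 1 + 13.27861·e^(−0.278t) = 2.11029
e^(−0.278t) = 0.083615 → t = ln(11.95954)/0.278 = 2.48153/0.278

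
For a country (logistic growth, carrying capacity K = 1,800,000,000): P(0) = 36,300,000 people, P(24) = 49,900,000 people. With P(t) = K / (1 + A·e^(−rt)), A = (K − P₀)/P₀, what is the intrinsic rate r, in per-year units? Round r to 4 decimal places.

r ≈ 0.0136 per year

A = (1800000000 − 36300000)/36300000 = 48.58678
49900000 = 1800000000/(1 + 48.58678·e^(−r·24)) → e^(−24r) = (36.07214 − 1)/48.58678 = 0.721845
r = −ln(0.721845)/24 = 0.32594/24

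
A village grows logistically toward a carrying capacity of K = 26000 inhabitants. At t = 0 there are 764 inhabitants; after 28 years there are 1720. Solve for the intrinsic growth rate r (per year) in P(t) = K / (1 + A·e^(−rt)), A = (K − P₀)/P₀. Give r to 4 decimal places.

A = (26000 − 764)/764 = 33.03141
1720 = 26000/(1 + 33.03141·e^(−r·28)) → e^(−28r) = (15.11628 − 1)/33.03141 = 0.427359
r = −ln(0.427359)/28 = 0.85013/28

r ≈ 0.0304 per year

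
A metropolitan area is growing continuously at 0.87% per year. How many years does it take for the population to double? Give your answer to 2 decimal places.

doubling time = ln(2) / |r| = 0.69315 / 0.0087

doubling time ≈ 79.67 years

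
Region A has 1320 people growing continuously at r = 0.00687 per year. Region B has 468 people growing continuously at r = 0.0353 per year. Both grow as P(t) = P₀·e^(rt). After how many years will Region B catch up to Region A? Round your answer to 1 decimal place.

t ≈ 36.5 years

1320·e^(0.00687t) = 468·e^(0.0353t)
1320/468 = e^((0.0353 − 0.00687)t) → ln(2.82051) = 0.02843·t
t = 1.03692 / 0.02843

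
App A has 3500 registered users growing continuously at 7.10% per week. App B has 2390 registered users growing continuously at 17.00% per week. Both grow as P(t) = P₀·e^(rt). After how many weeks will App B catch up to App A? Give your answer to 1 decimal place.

3500·e^(0.071t) = 2390·e^(0.17t)
3500/2390 = e^((0.17 − 0.071)t) → ln(1.46444) = 0.099·t
t = 0.38147 / 0.099

t ≈ 3.9 weeks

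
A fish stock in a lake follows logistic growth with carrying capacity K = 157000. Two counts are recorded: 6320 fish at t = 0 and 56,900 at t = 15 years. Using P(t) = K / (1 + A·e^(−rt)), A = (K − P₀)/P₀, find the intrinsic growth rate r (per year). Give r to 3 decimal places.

r ≈ 0.174 per year

A = (157000 − 6320)/6320 = 23.84177
56900 = 157000/(1 + 23.84177·e^(−r·15)) → e^(−15r) = (2.75923 − 1)/23.84177 = 0.073788
r = −ln(0.073788)/15 = 2.60656/15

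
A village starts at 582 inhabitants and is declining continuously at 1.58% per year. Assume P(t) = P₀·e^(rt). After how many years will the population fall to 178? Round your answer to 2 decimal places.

t ≈ 74.98 years

178 = 582 · e^(-0.0158·t)
t = ln(178/582) / -0.0158 = ln(0.30584) / -0.0158 = -1.18469 / -0.0158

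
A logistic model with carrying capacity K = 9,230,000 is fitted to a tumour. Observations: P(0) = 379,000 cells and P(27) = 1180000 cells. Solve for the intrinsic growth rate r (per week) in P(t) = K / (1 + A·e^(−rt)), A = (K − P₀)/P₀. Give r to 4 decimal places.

r ≈ 0.0456 per week

A = (9230000 − 379000)/379000 = 23.35356
1180000 = 9230000/(1 + 23.35356·e^(−r·27)) → e^(−27r) = (7.82203 − 1)/23.35356 = 0.29212
r = −ln(0.29212)/27 = 1.23059/27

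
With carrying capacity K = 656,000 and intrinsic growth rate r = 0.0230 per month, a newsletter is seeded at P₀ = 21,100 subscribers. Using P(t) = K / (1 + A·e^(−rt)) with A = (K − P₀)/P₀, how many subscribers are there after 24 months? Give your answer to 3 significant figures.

≈ 35,800 subscribers

A = (656000 − 21100)/21100 = 30.09005
P(24) = 656000 / (1 + 30.09005·e^(−0.023·24)) = 656000 / (1 + 30.09005·0.575797)
= 656000 / 18.32576 ≈ 35796.6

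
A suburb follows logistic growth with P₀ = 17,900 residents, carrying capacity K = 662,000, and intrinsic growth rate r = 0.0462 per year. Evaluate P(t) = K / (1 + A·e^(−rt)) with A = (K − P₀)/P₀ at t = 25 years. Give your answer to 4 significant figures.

≈ 53,660 residents

A = (662000 − 17900)/17900 = 35.98324
P(25) = 662000 / (1 + 35.98324·e^(−0.0462·25)) = 662000 / (1 + 35.98324·0.315058)
= 662000 / 12.33679 ≈ 53660.63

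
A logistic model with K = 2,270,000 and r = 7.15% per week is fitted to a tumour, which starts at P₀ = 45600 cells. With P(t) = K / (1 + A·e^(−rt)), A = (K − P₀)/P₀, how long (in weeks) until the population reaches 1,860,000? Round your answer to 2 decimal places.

t ≈ 75.52 weeks

A = (2270000 − 45600)/45600 = 48.7807
1860000 = 2270000/(1 + 48.7807·e^(−0.0715t)) → 1 + 48.7807·e^(−0.0715t) = 1.22043
e^(−0.0715t) = 0.004519 → t = ln(221.29782)/0.0715 = 5.39951/0.0715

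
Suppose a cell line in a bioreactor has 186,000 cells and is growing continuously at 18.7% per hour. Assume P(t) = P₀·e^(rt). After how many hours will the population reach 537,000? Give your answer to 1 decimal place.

537000 = 186000 · e^(0.187·t)
t = ln(537000/186000) / 0.187 = ln(2.8871) / 0.187 = 1.06025 / 0.187

t ≈ 5.7 hours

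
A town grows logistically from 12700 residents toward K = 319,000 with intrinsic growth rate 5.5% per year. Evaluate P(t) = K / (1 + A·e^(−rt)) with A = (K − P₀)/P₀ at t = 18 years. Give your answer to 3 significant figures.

A = (319000 − 12700)/12700 = 24.11811
P(18) = 319000 / (1 + 24.11811·e^(−0.055·18)) = 319000 / (1 + 24.11811·0.371577)
= 319000 / 9.96173 ≈ 32022.56

≈ 32,000 residents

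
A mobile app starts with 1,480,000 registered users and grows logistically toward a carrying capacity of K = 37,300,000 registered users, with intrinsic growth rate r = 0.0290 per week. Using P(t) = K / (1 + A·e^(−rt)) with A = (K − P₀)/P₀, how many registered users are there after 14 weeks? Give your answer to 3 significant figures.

A = (37300000 − 1480000)/1480000 = 24.2027
P(14) = 37300000 / (1 + 24.2027·e^(−0.029·14)) = 37300000 / (1 + 24.2027·0.66631)
= 37300000 / 17.12651 ≈ 2177910.55

≈ 2,180,000 registered users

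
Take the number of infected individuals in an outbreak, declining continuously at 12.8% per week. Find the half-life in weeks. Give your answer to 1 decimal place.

half-life = ln(2) / |r| = 0.69315 / 0.128

half-life ≈ 5.4 weeks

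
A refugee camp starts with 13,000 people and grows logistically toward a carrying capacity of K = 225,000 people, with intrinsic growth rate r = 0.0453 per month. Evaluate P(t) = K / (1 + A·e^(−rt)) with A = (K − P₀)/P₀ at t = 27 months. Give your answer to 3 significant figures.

A = (225000 − 13000)/13000 = 16.30769
P(27) = 225000 / (1 + 16.30769·e^(−0.0453·27)) = 225000 / (1 + 16.30769·0.294316)
= 225000 / 5.79962 ≈ 38795.64

≈ 38,800 people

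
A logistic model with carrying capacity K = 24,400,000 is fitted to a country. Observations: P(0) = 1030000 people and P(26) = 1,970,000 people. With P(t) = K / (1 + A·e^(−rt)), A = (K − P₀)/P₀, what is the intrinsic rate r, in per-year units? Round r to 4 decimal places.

r ≈ 0.0265 per year

A = (24400000 − 1030000)/1030000 = 22.68932
1970000 = 24400000/(1 + 22.68932·e^(−r·26)) → e^(−26r) = (12.38579 − 1)/22.68932 = 0.501813
r = −ln(0.501813)/26 = 0.68953/26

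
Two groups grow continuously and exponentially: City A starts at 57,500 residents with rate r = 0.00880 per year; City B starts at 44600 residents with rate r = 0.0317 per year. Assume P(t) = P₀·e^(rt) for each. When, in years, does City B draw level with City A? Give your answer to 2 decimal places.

t ≈ 11.09 years

57500·e^(0.0088t) = 44600·e^(0.0317t)
57500/44600 = e^((0.0317 − 0.0088)t) → ln(1.28924) = 0.0229·t
t = 0.25405 / 0.0229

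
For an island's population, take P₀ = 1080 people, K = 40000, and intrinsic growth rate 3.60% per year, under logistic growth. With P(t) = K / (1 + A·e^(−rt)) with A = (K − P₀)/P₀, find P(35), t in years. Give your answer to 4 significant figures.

A = (40000 − 1080)/1080 = 36.03704
P(35) = 40000 / (1 + 36.03704·e^(−0.036·35)) = 40000 / (1 + 36.03704·0.283654)
= 40000 / 11.22205 ≈ 3564.41

≈ 3,564 people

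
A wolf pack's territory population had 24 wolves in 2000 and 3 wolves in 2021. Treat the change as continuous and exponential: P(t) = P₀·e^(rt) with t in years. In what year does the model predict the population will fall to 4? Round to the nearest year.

year 2018

r = ln(3/24) / 21 = -2.07944/21 ≈ -0.099021 per year
t = ln(4/24) / r = -1.79176/-0.099021 ≈ 18.09 years after 2000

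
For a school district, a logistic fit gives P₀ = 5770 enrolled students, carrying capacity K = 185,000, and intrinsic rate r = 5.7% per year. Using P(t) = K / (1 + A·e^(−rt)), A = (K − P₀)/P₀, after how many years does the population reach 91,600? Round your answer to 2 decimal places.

A = (185000 − 5770)/5770 = 31.06239
91600 = 185000/(1 + 31.06239·e^(−0.057t)) → 1 + 31.06239·e^(−0.057t) = 2.01965
e^(−0.057t) = 0.032826 → t = ln(30.46376)/0.057 = 3.41654/0.057

t ≈ 59.94 years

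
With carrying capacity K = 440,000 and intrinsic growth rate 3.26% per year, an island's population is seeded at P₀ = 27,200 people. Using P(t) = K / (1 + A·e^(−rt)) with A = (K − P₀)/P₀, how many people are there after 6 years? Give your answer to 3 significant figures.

A = (440000 − 27200)/27200 = 15.17647
P(6) = 440000 / (1 + 15.17647·e^(−0.0326·6)) = 440000 / (1 + 15.17647·0.822341)
= 440000 / 13.48024 ≈ 32640.38

≈ 32,600 people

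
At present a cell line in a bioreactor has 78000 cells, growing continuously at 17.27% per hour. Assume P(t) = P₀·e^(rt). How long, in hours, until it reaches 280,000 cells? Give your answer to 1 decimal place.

t ≈ 7.4 hours

280000 = 78000 · e^(0.1727·t)
t = ln(280000/78000) / 0.1727 = ln(3.58974) / 0.1727 = 1.27808 / 0.1727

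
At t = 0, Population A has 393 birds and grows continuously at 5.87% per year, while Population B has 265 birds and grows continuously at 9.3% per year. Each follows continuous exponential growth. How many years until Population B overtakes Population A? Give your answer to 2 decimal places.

393·e^(0.0587t) = 265·e^(0.093t)
393/265 = e^((0.093 − 0.0587)t) → ln(1.48302) = 0.0343·t
t = 0.39408 / 0.0343

t ≈ 11.49 years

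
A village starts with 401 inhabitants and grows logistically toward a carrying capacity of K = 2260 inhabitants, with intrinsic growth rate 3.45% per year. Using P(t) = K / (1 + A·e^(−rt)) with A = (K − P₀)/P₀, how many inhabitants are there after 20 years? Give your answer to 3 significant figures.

A = (2260 − 401)/401 = 4.63591
P(20) = 2260 / (1 + 4.63591·e^(−0.0345·20)) = 2260 / (1 + 4.63591·0.501576)
= 2260 / 3.32526 ≈ 679.65

≈ 680 inhabitants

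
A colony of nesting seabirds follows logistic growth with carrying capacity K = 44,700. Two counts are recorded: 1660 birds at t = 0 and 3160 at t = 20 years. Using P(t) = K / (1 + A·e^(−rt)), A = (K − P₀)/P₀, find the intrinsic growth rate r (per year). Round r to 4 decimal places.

A = (44700 − 1660)/1660 = 25.92771
3160 = 44700/(1 + 25.92771·e^(−r·20)) → e^(−20r) = (14.14557 − 1)/25.92771 = 0.507008
r = −ln(0.507008)/20 = 0.67923/20

r ≈ 0.0340 per year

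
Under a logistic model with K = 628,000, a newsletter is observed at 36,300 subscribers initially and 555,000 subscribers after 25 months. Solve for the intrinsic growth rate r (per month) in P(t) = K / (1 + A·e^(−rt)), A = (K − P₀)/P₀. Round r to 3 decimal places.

A = (628000 − 36300)/36300 = 16.30028
555000 = 628000/(1 + 16.30028·e^(−r·25)) → e^(−25r) = (1.13153 − 1)/16.30028 = 0.008069
r = −ln(0.008069)/25 = 4.81969/25

r ≈ 0.193 per month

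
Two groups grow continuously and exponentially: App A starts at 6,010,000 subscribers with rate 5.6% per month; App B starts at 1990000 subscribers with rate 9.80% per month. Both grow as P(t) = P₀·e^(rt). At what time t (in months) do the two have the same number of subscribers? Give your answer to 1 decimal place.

t ≈ 26.3 months

6010000·e^(0.056t) = 1990000·e^(0.098t)
6010000/1990000 = e^((0.098 − 0.056)t) → ln(3.0201) = 0.042·t
t = 1.10529 / 0.042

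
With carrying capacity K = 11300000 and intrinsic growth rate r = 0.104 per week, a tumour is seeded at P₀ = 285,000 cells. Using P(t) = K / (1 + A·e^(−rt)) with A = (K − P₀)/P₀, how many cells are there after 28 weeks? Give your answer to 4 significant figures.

≈ 3,644,000 cells

A = (11300000 − 285000)/285000 = 38.64912
P(28) = 11300000 / (1 + 38.64912·e^(−0.104·28)) = 11300000 / (1 + 38.64912·0.054367)
= 11300000 / 3.10123 ≈ 3643712.62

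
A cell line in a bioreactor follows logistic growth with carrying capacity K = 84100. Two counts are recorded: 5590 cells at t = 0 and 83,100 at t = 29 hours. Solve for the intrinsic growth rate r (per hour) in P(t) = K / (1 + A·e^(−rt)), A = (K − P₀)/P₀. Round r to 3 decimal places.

r ≈ 0.244 per hour

A = (84100 − 5590)/5590 = 14.04472
83100 = 84100/(1 + 14.04472·e^(−r·29)) → e^(−29r) = (1.01203 − 1)/14.04472 = 0.000857
r = −ln(0.000857)/29 = 7.06229/29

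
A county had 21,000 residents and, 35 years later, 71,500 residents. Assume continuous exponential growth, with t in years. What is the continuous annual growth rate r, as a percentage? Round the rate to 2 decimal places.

71500 = 21000 · e^(r·35)
e^(35r) = 71500/21000 = 3.40476
r = ln(3.40476) / 35 = 1.22518 / 35

r ≈ 3.50% per year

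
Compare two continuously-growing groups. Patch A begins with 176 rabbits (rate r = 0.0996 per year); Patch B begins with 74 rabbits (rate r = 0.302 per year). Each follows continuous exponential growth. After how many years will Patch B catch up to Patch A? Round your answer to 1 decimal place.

t ≈ 4.3 years

176·e^(0.0996t) = 74·e^(0.302t)
176/74 = e^((0.302 − 0.0996)t) → ln(2.37838) = 0.2024·t
t = 0.86642 / 0.2024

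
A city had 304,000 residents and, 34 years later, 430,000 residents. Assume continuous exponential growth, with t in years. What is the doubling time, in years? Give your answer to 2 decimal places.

r = ln(430000/304000) / 34 = ln(1.41447) / 34 ≈ 0.010199 per year
doubling time = ln 2 / |r| = 0.69315 / 0.010199

doubling time ≈ 67.96 years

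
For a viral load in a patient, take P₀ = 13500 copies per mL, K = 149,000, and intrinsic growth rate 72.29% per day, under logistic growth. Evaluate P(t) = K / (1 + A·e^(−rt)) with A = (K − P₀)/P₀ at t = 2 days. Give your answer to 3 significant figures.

A = (149000 − 13500)/13500 = 10.03704
P(2) = 149000 / (1 + 10.03704·e^(−0.7229·2)) = 149000 / (1 + 10.03704·0.235558)
= 149000 / 3.3643 ≈ 44288.56

≈ 44,300 copies per mL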